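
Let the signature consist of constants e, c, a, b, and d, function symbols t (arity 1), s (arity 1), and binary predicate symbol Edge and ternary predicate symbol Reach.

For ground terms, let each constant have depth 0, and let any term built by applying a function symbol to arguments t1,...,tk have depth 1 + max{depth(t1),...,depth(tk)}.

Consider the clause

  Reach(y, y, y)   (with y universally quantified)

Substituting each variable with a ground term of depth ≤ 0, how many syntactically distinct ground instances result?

Ground terms of depth ≤ 0:
  If N_k denotes the number of depth-≤k ground terms, the 5 constants give N_0 = 5, and each function symbol of arity r contributes N_{k-1}^r new terms at level k: N_k = 5 + N_{k-1} + N_{k-1}.
  N_0 = 5
So there are 5 ground terms available for substitution.
The body mentions the single quantified variable y; since ground terms form a free algebra, no two substitutions collapse to the same formula.
Number of ground instances = 5.

5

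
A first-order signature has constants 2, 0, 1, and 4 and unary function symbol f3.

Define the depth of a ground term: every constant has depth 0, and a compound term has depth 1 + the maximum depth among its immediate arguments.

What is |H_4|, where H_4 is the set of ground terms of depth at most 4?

If N_k denotes the number of depth-≤k ground terms, the 4 constants give N_0 = 4, and each function symbol of arity r contributes N_{k-1}^r new terms at level k: N_k = 4 + N_{k-1}.
N_0 = 4
N_1 = 4 + 4 = 8
N_2 = 4 + 8 = 12
N_3 = 4 + 12 = 16
N_4 = 4 + 16 = 20

20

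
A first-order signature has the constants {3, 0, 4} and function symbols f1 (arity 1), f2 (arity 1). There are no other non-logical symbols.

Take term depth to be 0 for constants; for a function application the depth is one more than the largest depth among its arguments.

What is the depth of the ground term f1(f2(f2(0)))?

depth(f2(0)) = 1 + depth(0) = 1 + 0 = 1
depth(f2(f2(0))) = 1 + depth(f2(0)) = 1 + 1 = 2
depth(f1(f2(f2(0)))) = 1 + depth(f2(f2(0))) = 1 + 2 = 3

3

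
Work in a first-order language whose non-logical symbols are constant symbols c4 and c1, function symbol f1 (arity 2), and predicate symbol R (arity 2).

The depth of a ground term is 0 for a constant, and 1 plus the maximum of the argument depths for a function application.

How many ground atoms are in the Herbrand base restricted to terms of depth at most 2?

First count ground terms of depth ≤ 2.
If N_k denotes the number of depth-≤k ground terms, the 2 constants give N_0 = 2, and each function symbol of arity r contributes N_{k-1}^r new terms at level k: N_k = 2 + N_{k-1}^2.
N_0 = 2
N_1 = 2 + 2^2 = 6
N_2 = 2 + 6^2 = 38
So |H| = 38.
Each predicate of arity r yields |H|^r ground atoms (one per choice of an r-tuple from H):
  R: 38^2 = 1444
Total ground atoms: 1444.

1444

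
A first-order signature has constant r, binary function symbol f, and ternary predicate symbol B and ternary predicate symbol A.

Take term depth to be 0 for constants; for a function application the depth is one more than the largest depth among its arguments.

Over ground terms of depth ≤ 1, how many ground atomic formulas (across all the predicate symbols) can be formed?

First count ground terms of depth ≤ 1.
Count level by level. With function symbols f/2, the terms of depth ≤ k are the 1 constant together with each function applied to depth-≤(k−1) tuples, so N_k = 1 + N_{k-1}^2.
N_0 = 1
N_1 = 1 + 1^2 = 2
Explicitly: r, f(r, r).
So |H| = 2.
Ground atoms are formed by filling each argument slot of a predicate with a term from H, so an r-ary predicate gives |H|^r atoms:
  B: 2^3 = 8;  A: 2^3 = 8
Total ground atoms: 8 + 8 = 16.

16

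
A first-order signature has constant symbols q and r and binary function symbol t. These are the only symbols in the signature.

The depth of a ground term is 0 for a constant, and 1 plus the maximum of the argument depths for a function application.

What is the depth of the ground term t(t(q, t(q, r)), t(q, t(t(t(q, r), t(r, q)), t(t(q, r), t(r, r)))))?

depth(t(q, r)) = 1 + max(0, 0) = 1
depth(t(q, t(q, r))) = 1 + max(0, 1) = 2
depth(t(r, q)) = 1 + max(0, 0) = 1
depth(t(t(q, r), t(r, q))) = 1 + max(1, 1) = 2
depth(t(r, r)) = 1 + max(0, 0) = 1
depth(t(t(q, r), t(r, r))) = 1 + max(1, 1) = 2
depth(t(t(t(q, r), t(r, q)), t(t(q, r), t(r, r)))) = 1 + max(2, 2) = 3
depth(t(q, t(t(t(q, r), t(r, q)), t(t(q, r), t(r, r))))) = 1 + max(0, 3) = 4
depth(t(t(q, t(q, r)), t(q, t(t(t(q, r), t(r, q)), t(t(q, r), t(r, r)))))) = 1 + max(2, 4) = 5

5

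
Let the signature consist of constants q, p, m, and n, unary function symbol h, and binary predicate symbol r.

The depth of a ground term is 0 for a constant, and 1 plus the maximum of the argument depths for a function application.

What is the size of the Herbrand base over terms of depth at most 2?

First count ground terms of depth ≤ 2.
Write N_k for the number of ground terms of depth ≤ k. A term of depth ≤ k is either a constant or a function symbol applied to arguments of depth ≤ k−1, so N_k = 4 + N_{k-1}.
N_0 = 4
N_1 = 4 + 4 = 8
N_2 = 4 + 8 = 12
Explicitly: q, p, m, n, h(q), h(p), h(m), h(n), h(h(q)), h(h(p)), h(h(m)), h(h(n)).
So |H| = 12.
Ground atoms are formed by filling each argument slot of a predicate with a term from H, so an r-ary predicate gives |H|^r atoms:
  r: 12^2 = 144
Total ground atoms: 144.

144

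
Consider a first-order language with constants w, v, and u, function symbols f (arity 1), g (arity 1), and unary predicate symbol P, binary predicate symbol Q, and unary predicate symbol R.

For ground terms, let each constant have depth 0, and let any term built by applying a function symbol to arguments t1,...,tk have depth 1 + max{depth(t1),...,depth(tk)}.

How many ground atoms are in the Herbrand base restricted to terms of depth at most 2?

483

First count ground terms of depth ≤ 2.
If N_k denotes the number of depth-≤k ground terms, the 3 constants give N_0 = 3, and each function symbol of arity r contributes N_{k-1}^r new terms at level k: N_k = 3 + N_{k-1} + N_{k-1}.
N_0 = 3
N_1 = 3 + 3 + 3 = 9
N_2 = 3 + 9 + 9 = 21
So |H| = 21.
Each predicate of arity r yields |H|^r ground atoms (one per choice of an r-tuple from H):
  P: 21;  Q: 21^2 = 441;  R: 21
Total ground atoms: 21 + 441 + 21 = 483.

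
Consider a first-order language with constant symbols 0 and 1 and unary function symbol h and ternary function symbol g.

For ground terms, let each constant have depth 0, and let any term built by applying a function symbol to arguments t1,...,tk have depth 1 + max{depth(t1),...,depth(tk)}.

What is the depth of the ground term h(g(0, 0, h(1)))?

depth(h(1)) = 1 + depth(1) = 1 + 0 = 1
depth(g(0, 0, h(1))) = 1 + max(0, 0, 1) = 2
depth(h(g(0, 0, h(1)))) = 1 + depth(g(0, 0, h(1))) = 1 + 2 = 3

3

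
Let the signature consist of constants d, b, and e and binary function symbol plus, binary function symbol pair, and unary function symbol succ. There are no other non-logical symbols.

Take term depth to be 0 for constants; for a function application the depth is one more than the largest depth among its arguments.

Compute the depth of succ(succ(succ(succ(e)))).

depth(succ(e)) = 1 + depth(e) = 1 + 0 = 1
depth(succ(succ(e))) = 1 + depth(succ(e)) = 1 + 1 = 2
depth(succ(succ(succ(e)))) = 1 + depth(succ(succ(e))) = 1 + 2 = 3
depth(succ(succ(succ(succ(e))))) = 1 + depth(succ(succ(succ(e)))) = 1 + 3 = 4

4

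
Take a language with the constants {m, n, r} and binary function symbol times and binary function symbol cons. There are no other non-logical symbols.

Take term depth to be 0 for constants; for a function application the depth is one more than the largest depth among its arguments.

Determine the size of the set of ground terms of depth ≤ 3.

Write N_k for the number of ground terms of depth ≤ k. A term of depth ≤ k is either a constant or a function symbol applied to arguments of depth ≤ k−1, so N_k = 3 + N_{k-1}^2 + N_{k-1}^2.
N_0 = 3
N_1 = 3 + 3^2 + 3^2 = 21
N_2 = 3 + 21^2 + 21^2 = 885
N_3 = 3 + 885^2 + 885^2 = 1566453

1566453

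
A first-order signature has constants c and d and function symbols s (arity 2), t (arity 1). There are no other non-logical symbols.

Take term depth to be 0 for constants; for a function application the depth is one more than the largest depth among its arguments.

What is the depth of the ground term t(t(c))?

2

depth(t(c)) = 1 + depth(c) = 1 + 0 = 1
depth(t(t(c))) = 1 + depth(t(c)) = 1 + 1 = 2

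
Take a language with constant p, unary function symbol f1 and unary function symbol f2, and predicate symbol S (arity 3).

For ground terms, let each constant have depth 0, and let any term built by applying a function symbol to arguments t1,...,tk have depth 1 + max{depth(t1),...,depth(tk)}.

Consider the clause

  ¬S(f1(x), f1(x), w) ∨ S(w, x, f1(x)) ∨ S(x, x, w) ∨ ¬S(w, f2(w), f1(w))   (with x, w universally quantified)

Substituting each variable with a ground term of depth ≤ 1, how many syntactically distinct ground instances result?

9

Ground terms of depth ≤ 1:
  Let N_k count ground terms of depth at most k. Each non-constant term of depth ≤ k is some function symbol applied to depth-≤(k−1) arguments, giving N_k = 1 + N_{k-1} + N_{k-1}.
  N_0 = 1
  N_1 = 1 + 1 + 1 = 3
  Explicitly: p, f1(p), f2(p).
So there are 3 ground terms available for substitution.
Each of x, w ranges independently over the available ground terms, and distinct assignments produce distinct instances.
Number of ground instances = 3^2 = 9.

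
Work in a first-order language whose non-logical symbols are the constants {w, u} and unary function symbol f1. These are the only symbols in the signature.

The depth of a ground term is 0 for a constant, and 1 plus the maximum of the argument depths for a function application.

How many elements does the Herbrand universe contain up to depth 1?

Let N_k count ground terms of depth at most k. Each non-constant term of depth ≤ k is some function symbol applied to depth-≤(k−1) arguments, giving N_k = 2 + N_{k-1}.
N_0 = 2
N_1 = 2 + 2 = 4

4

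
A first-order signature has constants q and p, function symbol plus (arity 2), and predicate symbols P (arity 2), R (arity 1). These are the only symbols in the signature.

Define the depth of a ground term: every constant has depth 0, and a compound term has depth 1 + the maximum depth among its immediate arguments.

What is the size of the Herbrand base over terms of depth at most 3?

2092362

First count ground terms of depth ≤ 3.
Write N_k for the number of ground terms of depth ≤ k. A term of depth ≤ k is either a constant or a function symbol applied to arguments of depth ≤ k−1, so N_k = 2 + N_{k-1}^2.
N_0 = 2
N_1 = 2 + 2^2 = 6
N_2 = 2 + 6^2 = 38
N_3 = 2 + 38^2 = 1446
So |H| = 1446.
Ground atoms are formed by filling each argument slot of a predicate with a term from H, so an r-ary predicate gives |H|^r atoms:
  P: 1446^2 = 2090916;  R: 1446
Total ground atoms: 2090916 + 1446 = 2092362.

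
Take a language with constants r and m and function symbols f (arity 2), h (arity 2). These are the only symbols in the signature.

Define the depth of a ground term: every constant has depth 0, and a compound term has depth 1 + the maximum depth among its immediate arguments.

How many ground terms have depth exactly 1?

8

If N_k denotes the number of depth-≤k ground terms, the 2 constants give N_0 = 2, and each function symbol of arity r contributes N_{k-1}^r new terms at level k: N_k = 2 + N_{k-1}^2 + N_{k-1}^2.
N_0 = 2
N_1 = 2 + 2^2 + 2^2 = 10
Terms of depth exactly 1: N_1 − N_0 = 10 − 2 = 8.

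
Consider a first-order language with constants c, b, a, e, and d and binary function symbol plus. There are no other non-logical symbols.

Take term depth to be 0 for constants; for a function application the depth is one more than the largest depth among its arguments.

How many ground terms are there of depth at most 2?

905

If N_k denotes the number of depth-≤k ground terms, the 5 constants give N_0 = 5, and each function symbol of arity r contributes N_{k-1}^r new terms at level k: N_k = 5 + N_{k-1}^2.
N_0 = 5
N_1 = 5 + 5^2 = 30
N_2 = 5 + 30^2 = 905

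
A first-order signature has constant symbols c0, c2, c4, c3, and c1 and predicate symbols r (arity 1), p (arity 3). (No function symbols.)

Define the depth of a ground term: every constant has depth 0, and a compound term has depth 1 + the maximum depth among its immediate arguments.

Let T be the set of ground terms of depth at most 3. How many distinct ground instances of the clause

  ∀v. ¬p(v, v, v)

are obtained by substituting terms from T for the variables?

5

Ground terms of depth ≤ 3:
  With no function symbols every ground term is a constant, so there are exactly 5 ground terms at every depth bound.
  N_0 = 5
  N_1 = 5
  N_2 = 5
  N_3 = 5
  Explicitly: c0, c2, c4, c3, c1.
So there are 5 ground terms available for substitution.
The variable v ranges independently over the available ground terms, and distinct assignments produce distinct instances.
Number of ground instances = 5.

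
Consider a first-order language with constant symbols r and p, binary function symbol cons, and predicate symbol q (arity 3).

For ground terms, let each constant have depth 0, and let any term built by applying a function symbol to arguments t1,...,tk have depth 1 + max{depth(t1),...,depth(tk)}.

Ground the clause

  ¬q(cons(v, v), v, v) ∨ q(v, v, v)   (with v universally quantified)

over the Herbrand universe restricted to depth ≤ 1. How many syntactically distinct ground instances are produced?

6

Ground terms of depth ≤ 1:
  Count level by level. With function symbols cons/2, the terms of depth ≤ k are the 2 constants together with each function applied to depth-≤(k−1) tuples, so N_k = 2 + N_{k-1}^2.
  N_0 = 2
  N_1 = 2 + 2^2 = 6
  Explicitly: r, p, cons(r, r), cons(r, p), cons(p, r), cons(p, p).
So there are 6 ground terms available for substitution.
There is 1 variable to instantiate (v),  occurring in at least one literal, so different choices give different ground instances.
Number of ground instances = 6.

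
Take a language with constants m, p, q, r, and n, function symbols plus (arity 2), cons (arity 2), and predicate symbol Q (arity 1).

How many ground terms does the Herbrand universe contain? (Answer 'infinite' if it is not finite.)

The signature has at least one function symbol (plus, arity 2) and at least one constant (m).
Iterating plus gives infinitely many distinct ground terms: m, plus(m, m), plus(plus(m, m), plus(m, m)), ...
So the Herbrand universe is infinite.

infinite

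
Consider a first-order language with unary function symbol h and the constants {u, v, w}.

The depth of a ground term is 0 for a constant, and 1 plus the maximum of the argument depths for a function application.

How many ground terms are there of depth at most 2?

Let N_k = |{terms of depth ≤ k}|. Then N_0 = 3 and N_k = 3 + N_{k-1} for k ≥ 1 (one summand per function symbol, arity giving the exponent).
N_0 = 3
N_1 = 3 + 3 = 6
N_2 = 3 + 6 = 9

9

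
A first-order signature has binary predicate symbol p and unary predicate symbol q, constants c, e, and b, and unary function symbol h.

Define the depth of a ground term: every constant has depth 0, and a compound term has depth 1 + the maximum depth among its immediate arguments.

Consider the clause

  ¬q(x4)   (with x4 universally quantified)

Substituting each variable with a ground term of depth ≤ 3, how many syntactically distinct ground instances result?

Ground terms of depth ≤ 3:
  Write N_k for the number of ground terms of depth ≤ k. A term of depth ≤ k is either a constant or a function symbol applied to arguments of depth ≤ k−1, so N_k = 3 + N_{k-1}.
  N_0 = 3
  N_1 = 3 + 3 = 6
  N_2 = 3 + 6 = 9
  N_3 = 3 + 9 = 12
  Explicitly: c, e, b, h(c), h(e), h(b), h(h(c)), h(h(e)), h(h(b)), h(h(h(c))), h(h(h(e))), h(h(h(b))).
So there are 12 ground terms available for substitution.
The clause has 1 distinct variable (x4), which appears in the body. In the free term algebra distinct substitutions yield syntactically distinct ground instances.
Number of ground instances = 12.

12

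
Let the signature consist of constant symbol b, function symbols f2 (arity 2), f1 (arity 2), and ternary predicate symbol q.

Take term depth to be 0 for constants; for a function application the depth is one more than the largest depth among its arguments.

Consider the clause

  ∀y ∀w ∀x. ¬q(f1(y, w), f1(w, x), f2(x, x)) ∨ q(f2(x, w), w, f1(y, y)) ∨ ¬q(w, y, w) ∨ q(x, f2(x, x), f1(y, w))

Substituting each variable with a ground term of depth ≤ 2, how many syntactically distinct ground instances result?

6859

Ground terms of depth ≤ 2:
  Let N_k count ground terms of depth at most k. Each non-constant term of depth ≤ k is some function symbol applied to depth-≤(k−1) arguments, giving N_k = 1 + N_{k-1}^2 + N_{k-1}^2.
  N_0 = 1
  N_1 = 1 + 1^2 + 1^2 = 3
  N_2 = 1 + 3^2 + 3^2 = 19
So there are 19 ground terms available for substitution.
Each of y, w, x ranges independently over the available ground terms, and distinct assignments produce distinct instances.
Number of ground instances = 19^3 = 6859.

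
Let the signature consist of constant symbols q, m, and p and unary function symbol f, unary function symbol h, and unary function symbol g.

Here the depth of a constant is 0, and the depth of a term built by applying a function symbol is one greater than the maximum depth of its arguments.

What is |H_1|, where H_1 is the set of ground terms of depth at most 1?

12

Let N_k count ground terms of depth at most k. Each non-constant term of depth ≤ k is some function symbol applied to depth-≤(k−1) arguments, giving N_k = 3 + N_{k-1} + N_{k-1} + N_{k-1}.
N_0 = 3
N_1 = 3 + 3 + 3 + 3 = 12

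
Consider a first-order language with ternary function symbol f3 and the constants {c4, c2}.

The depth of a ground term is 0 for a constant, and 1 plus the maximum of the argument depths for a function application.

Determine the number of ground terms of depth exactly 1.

Let N_k = |{terms of depth ≤ k}|. Then N_0 = 2 and N_k = 2 + N_{k-1}^3 for k ≥ 1 (one summand per function symbol, arity giving the exponent).
N_0 = 2
N_1 = 2 + 2^3 = 10
Terms of depth exactly 1: N_1 − N_0 = 10 − 2 = 8.

8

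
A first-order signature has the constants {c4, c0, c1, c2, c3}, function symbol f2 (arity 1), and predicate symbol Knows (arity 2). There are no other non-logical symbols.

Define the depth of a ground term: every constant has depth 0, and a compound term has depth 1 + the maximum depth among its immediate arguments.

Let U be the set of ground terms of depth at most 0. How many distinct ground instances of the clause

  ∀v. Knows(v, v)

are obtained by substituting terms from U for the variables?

5

Ground terms of depth ≤ 0:
  Let N_k = |{terms of depth ≤ k}|. Then N_0 = 5 and N_k = 5 + N_{k-1} for k ≥ 1 (one summand per function symbol, arity giving the exponent).
  N_0 = 5
So there are 5 ground terms available for substitution.
There is 1 variable to instantiate (v),  occurring in at least one literal, so different choices give different ground instances.
Number of ground instances = 5.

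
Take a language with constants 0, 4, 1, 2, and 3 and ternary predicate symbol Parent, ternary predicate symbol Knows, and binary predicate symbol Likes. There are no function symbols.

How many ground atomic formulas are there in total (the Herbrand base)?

With no function symbols, the Herbrand universe is just the 5 constants.
Ground atoms per predicate: Parent: 5^3 = 125, Knows: 5^3 = 125, Likes: 5^2 = 25.
Herbrand base size = 125 + 125 + 25 = 275.

275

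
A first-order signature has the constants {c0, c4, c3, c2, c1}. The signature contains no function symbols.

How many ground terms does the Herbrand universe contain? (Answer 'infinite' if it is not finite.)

There are no function symbols, so every ground term is one of the 5 constants.
The Herbrand universe is {c0, c4, c3, c2, c1}, which is finite with 5 elements.

5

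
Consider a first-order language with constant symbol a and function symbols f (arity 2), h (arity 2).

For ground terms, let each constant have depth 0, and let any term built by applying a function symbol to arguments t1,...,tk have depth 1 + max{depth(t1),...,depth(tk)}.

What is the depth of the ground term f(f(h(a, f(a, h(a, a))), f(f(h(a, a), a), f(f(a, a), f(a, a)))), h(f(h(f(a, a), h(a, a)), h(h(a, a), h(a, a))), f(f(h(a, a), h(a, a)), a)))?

5

depth(h(a, a)) = 1 + max(0, 0) = 1
depth(f(a, h(a, a))) = 1 + max(0, 1) = 2
depth(h(a, f(a, h(a, a)))) = 1 + max(0, 2) = 3
depth(f(h(a, a), a)) = 1 + max(1, 0) = 2
depth(f(a, a)) = 1 + max(0, 0) = 1
depth(f(f(a, a), f(a, a))) = 1 + max(1, 1) = 2
depth(f(f(h(a, a), a), f(f(a, a), f(a, a)))) = 1 + max(2, 2) = 3
depth(f(h(a, f(a, h(a, a))), f(f(h(a, a), a), f(f(a, a), f(a, a))))) = 1 + max(3, 3) = 4
depth(h(f(a, a), h(a, a))) = 1 + max(1, 1) = 2
depth(h(h(a, a), h(a, a))) = 1 + max(1, 1) = 2
depth(f(h(f(a, a), h(a, a)), h(h(a, a), h(a, a)))) = 1 + max(2, 2) = 3
depth(f(h(a, a), h(a, a))) = 1 + max(1, 1) = 2
depth(f(f(h(a, a), h(a, a)), a)) = 1 + max(2, 0) = 3
depth(h(f(h(f(a, a), h(a, a)), h(h(a, a), h(a, a))), f(f(h(a, a), h(a, a)), a))) = 1 + max(3, 3) = 4
depth(f(f(h(a, f(a, h(a, a))), f(f(h(a, a), a), f(f(a, a), f(a, a)))), h(f(h(f(a, a), h(a, a)), h(h(a, a), h(a, a))), f(f(h(a, a), h(a, a)), a)))) = 1 + max(4, 4) = 5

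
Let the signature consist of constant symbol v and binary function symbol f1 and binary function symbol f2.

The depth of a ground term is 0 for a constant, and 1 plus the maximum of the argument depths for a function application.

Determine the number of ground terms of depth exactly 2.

16

If N_k denotes the number of depth-≤k ground terms, the 1 constant gives N_0 = 1, and each function symbol of arity r contributes N_{k-1}^r new terms at level k: N_k = 1 + N_{k-1}^2 + N_{k-1}^2.
N_0 = 1
N_1 = 1 + 1^2 + 1^2 = 3
N_2 = 1 + 3^2 + 3^2 = 19
Terms of depth exactly 2: N_2 − N_1 = 19 − 3 = 16.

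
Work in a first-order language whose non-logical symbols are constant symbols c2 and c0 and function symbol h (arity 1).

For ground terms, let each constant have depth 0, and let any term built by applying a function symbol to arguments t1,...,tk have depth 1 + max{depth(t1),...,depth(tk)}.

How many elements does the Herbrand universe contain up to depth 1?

Let N_k count ground terms of depth at most k. Each non-constant term of depth ≤ k is some function symbol applied to depth-≤(k−1) arguments, giving N_k = 2 + N_{k-1}.
N_0 = 2
N_1 = 2 + 2 = 4
Explicitly: c2, c0, h(c2), h(c0).

4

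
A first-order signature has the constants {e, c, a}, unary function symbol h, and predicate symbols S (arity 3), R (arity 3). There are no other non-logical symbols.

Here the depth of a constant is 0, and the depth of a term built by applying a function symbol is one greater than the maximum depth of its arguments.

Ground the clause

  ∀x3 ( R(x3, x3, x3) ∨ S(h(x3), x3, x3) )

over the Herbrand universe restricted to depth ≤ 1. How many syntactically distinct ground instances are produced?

Ground terms of depth ≤ 1:
  If N_k denotes the number of depth-≤k ground terms, the 3 constants give N_0 = 3, and each function symbol of arity r contributes N_{k-1}^r new terms at level k: N_k = 3 + N_{k-1}.
  N_0 = 3
  N_1 = 3 + 3 = 6
  Explicitly: e, c, a, h(e), h(c), h(a).
So there are 6 ground terms available for substitution.
There is 1 variable to instantiate (x3),  occurring in at least one literal, so different choices give different ground instances.
Number of ground instances = 6.

6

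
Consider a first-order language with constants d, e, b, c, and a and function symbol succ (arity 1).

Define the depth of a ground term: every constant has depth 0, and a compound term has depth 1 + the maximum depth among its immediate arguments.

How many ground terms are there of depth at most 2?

15

Let N_k count ground terms of depth at most k. Each non-constant term of depth ≤ k is some function symbol applied to depth-≤(k−1) arguments, giving N_k = 5 + N_{k-1}.
N_0 = 5
N_1 = 5 + 5 = 10
N_2 = 5 + 10 = 15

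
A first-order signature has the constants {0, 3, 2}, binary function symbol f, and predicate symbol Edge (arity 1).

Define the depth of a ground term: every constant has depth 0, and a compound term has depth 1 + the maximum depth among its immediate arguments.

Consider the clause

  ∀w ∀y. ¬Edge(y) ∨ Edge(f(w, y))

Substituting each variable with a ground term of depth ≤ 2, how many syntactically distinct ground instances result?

Ground terms of depth ≤ 2:
  If N_k denotes the number of depth-≤k ground terms, the 3 constants give N_0 = 3, and each function symbol of arity r contributes N_{k-1}^r new terms at level k: N_k = 3 + N_{k-1}^2.
  N_0 = 3
  N_1 = 3 + 3^2 = 12
  N_2 = 3 + 12^2 = 147
So there are 147 ground terms available for substitution.
There are 2 variables to instantiate (w, y), each occurring in at least one literal, so different choices give different ground instances.
Number of ground instances = 147^2 = 21609.

21609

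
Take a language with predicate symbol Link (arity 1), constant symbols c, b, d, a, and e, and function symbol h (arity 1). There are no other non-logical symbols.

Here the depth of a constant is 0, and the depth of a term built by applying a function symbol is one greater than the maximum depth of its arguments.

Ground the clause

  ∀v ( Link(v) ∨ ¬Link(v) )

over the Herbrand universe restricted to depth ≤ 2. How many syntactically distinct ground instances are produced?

Ground terms of depth ≤ 2:
  If N_k denotes the number of depth-≤k ground terms, the 5 constants give N_0 = 5, and each function symbol of arity r contributes N_{k-1}^r new terms at level k: N_k = 5 + N_{k-1}.
  N_0 = 5
  N_1 = 5 + 5 = 10
  N_2 = 5 + 10 = 15
So there are 15 ground terms available for substitution.
The clause has 1 distinct variable (v), which appears in the body. In the free term algebra distinct substitutions yield syntactically distinct ground instances.
Number of ground instances = 15.

15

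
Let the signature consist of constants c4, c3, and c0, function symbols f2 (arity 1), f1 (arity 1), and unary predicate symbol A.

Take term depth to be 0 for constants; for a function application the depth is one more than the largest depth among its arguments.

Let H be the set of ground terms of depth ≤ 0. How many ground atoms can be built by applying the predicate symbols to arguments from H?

First count ground terms of depth ≤ 0.
Count level by level. With function symbols f2/1, f1/1, the terms of depth ≤ k are the 3 constants together with each function applied to depth-≤(k−1) tuples, so N_k = 3 + N_{k-1} + N_{k-1}.
N_0 = 3
Explicitly: c4, c3, c0.
So |H| = 3.
Ground atoms are formed by filling each argument slot of a predicate with a term from H, so an r-ary predicate gives |H|^r atoms:
  A: 3
Total ground atoms: 3.

3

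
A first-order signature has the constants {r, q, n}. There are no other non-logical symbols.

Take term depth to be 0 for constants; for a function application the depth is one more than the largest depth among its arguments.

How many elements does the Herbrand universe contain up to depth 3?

With no function symbols every ground term is a constant, so there are exactly 3 ground terms at every depth bound.
N_0 = 3
N_1 = 3
N_2 = 3
N_3 = 3

3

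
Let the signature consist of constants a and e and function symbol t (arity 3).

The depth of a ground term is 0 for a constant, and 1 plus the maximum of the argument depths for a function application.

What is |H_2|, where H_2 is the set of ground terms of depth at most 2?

Write N_k for the number of ground terms of depth ≤ k. A term of depth ≤ k is either a constant or a function symbol applied to arguments of depth ≤ k−1, so N_k = 2 + N_{k-1}^3.
N_0 = 2
N_1 = 2 + 2^3 = 10
N_2 = 2 + 10^3 = 1002

1002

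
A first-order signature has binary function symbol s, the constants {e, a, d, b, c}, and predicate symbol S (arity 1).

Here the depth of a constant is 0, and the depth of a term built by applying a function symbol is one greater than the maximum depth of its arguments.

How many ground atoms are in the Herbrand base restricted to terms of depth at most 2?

First count ground terms of depth ≤ 2.
Let N_k count ground terms of depth at most k. Each non-constant term of depth ≤ k is some function symbol applied to depth-≤(k−1) arguments, giving N_k = 5 + N_{k-1}^2.
N_0 = 5
N_1 = 5 + 5^2 = 30
N_2 = 5 + 30^2 = 905
So |H| = 905.
A ground atom is a predicate applied to a tuple of terms from H, so the count is the sum over predicates of |H|^arity:
  S: 905
Total ground atoms: 905.

905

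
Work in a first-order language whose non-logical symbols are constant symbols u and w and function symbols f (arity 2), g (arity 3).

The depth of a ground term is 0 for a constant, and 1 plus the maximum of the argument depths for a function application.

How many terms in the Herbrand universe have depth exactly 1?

Count level by level. With function symbols f/2, g/3, the terms of depth ≤ k are the 2 constants together with each function applied to depth-≤(k−1) tuples, so N_k = 2 + N_{k-1}^2 + N_{k-1}^3.
N_0 = 2
N_1 = 2 + 2^2 + 2^3 = 14
Terms of depth exactly 1: N_1 − N_0 = 14 − 2 = 12.

12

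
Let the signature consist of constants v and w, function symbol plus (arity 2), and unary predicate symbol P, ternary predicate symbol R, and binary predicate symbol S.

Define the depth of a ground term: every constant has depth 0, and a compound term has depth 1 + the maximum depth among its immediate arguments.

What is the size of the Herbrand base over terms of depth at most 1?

258

First count ground terms of depth ≤ 1.
Write N_k for the number of ground terms of depth ≤ k. A term of depth ≤ k is either a constant or a function symbol applied to arguments of depth ≤ k−1, so N_k = 2 + N_{k-1}^2.
N_0 = 2
N_1 = 2 + 2^2 = 6
Explicitly: v, w, plus(v, v), plus(v, w), plus(w, v), plus(w, w).
So |H| = 6.
For each predicate symbol, the number of ground atoms is |H| raised to its arity; summing:
  P: 6;  R: 6^3 = 216;  S: 6^2 = 36
Total ground atoms: 6 + 216 + 36 = 258.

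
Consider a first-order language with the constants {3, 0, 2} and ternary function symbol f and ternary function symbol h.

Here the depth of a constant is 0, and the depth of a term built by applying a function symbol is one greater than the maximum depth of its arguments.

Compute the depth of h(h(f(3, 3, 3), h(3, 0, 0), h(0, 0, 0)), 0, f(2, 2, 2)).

depth(f(3, 3, 3)) = 1 + max(0, 0, 0) = 1
depth(h(3, 0, 0)) = 1 + max(0, 0, 0) = 1
depth(h(0, 0, 0)) = 1 + max(0, 0, 0) = 1
depth(h(f(3, 3, 3), h(3, 0, 0), h(0, 0, 0))) = 1 + max(1, 1, 1) = 2
depth(f(2, 2, 2)) = 1 + max(0, 0, 0) = 1
depth(h(h(f(3, 3, 3), h(3, 0, 0), h(0, 0, 0)), 0, f(2, 2, 2))) = 1 + max(2, 0, 1) = 3

3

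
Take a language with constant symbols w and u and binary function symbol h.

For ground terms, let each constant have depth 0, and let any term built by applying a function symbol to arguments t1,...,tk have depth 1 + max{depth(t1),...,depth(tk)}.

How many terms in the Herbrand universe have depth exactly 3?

1408

Write N_k for the number of ground terms of depth ≤ k. A term of depth ≤ k is either a constant or a function symbol applied to arguments of depth ≤ k−1, so N_k = 2 + N_{k-1}^2.
N_0 = 2
N_1 = 2 + 2^2 = 6
N_2 = 2 + 6^2 = 38
N_3 = 2 + 38^2 = 1446
Terms of depth exactly 3: N_3 − N_2 = 1446 − 38 = 1408.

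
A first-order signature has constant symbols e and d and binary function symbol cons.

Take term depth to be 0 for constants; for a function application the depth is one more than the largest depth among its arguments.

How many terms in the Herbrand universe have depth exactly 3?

Count level by level. With function symbols cons/2, the terms of depth ≤ k are the 2 constants together with each function applied to depth-≤(k−1) tuples, so N_k = 2 + N_{k-1}^2.
N_0 = 2
N_1 = 2 + 2^2 = 6
N_2 = 2 + 6^2 = 38
N_3 = 2 + 38^2 = 1446
Terms of depth exactly 3: N_3 − N_2 = 1446 − 38 = 1408.

1408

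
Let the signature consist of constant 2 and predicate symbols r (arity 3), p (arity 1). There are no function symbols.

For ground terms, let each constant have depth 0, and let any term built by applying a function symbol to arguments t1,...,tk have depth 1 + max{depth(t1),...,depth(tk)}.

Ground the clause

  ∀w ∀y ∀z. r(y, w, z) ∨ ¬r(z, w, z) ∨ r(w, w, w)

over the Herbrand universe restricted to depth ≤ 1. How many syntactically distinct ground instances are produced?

1

Ground terms of depth ≤ 1:
  With no function symbols every ground term is a constant, so there is exactly 1 ground term at every depth bound.
  N_0 = 1
  N_1 = 1
  Explicitly: 2.
So there is exactly 1 ground term available for substitution.
The body mentions every one of the 3 quantified variables; since ground terms form a free algebra, no two substitutions collapse to the same formula.
Number of ground instances = 1^3 = 1.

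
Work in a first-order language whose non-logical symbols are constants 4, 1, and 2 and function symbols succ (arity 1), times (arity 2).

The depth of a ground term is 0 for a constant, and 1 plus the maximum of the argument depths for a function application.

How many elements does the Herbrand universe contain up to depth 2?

243

If N_k denotes the number of depth-≤k ground terms, the 3 constants give N_0 = 3, and each function symbol of arity r contributes N_{k-1}^r new terms at level k: N_k = 3 + N_{k-1} + N_{k-1}^2.
N_0 = 3
N_1 = 3 + 3 + 3^2 = 15
N_2 = 3 + 15 + 15^2 = 243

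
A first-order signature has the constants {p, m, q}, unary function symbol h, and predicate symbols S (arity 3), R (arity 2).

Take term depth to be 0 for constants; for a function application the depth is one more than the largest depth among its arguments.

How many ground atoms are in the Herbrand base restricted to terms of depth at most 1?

First count ground terms of depth ≤ 1.
Count level by level. With function symbols h/1, the terms of depth ≤ k are the 3 constants together with each function applied to depth-≤(k−1) tuples, so N_k = 3 + N_{k-1}.
N_0 = 3
N_1 = 3 + 3 = 6
Explicitly: p, m, q, h(p), h(m), h(q).
So |H| = 6.
A ground atom is a predicate applied to a tuple of terms from H, so the count is the sum over predicates of |H|^arity:
  S: 6^3 = 216;  R: 6^2 = 36
Total ground atoms: 216 + 36 = 252.

252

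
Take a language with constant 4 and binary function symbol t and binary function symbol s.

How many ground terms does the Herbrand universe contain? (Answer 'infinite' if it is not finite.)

infinite

The signature has at least one function symbol (t, arity 2) and at least one constant (4).
Iterating t gives infinitely many distinct ground terms: 4, t(4, 4), t(t(4, 4), t(4, 4)), ...
So the Herbrand universe is infinite.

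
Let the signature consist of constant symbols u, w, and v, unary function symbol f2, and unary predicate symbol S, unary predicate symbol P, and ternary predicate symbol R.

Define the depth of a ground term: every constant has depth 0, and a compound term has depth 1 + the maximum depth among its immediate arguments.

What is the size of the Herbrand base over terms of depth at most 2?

First count ground terms of depth ≤ 2.
If N_k denotes the number of depth-≤k ground terms, the 3 constants give N_0 = 3, and each function symbol of arity r contributes N_{k-1}^r new terms at level k: N_k = 3 + N_{k-1}.
N_0 = 3
N_1 = 3 + 3 = 6
N_2 = 3 + 6 = 9
So |H| = 9.
Ground atoms are formed by filling each argument slot of a predicate with a term from H, so an r-ary predicate gives |H|^r atoms:
  S: 9;  P: 9;  R: 9^3 = 729
Total ground atoms: 9 + 9 + 729 = 747.

747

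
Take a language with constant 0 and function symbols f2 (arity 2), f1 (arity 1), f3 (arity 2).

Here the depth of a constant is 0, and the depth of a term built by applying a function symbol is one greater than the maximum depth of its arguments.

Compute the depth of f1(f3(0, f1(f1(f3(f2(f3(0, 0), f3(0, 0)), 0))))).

7

depth(f3(0, 0)) = 1 + max(0, 0) = 1
depth(f2(f3(0, 0), f3(0, 0))) = 1 + max(1, 1) = 2
depth(f3(f2(f3(0, 0), f3(0, 0)), 0)) = 1 + max(2, 0) = 3
depth(f1(f3(f2(f3(0, 0), f3(0, 0)), 0))) = 1 + depth(f3(f2(f3(0, 0), f3(0, 0)), 0)) = 1 + 3 = 4
depth(f1(f1(f3(f2(f3(0, 0), f3(0, 0)), 0)))) = 1 + depth(f1(f3(f2(f3(0, 0), f3(0, 0)), 0))) = 1 + 4 = 5
depth(f3(0, f1(f1(f3(f2(f3(0, 0), f3(0, 0)), 0))))) = 1 + max(0, 5) = 6
depth(f1(f3(0, f1(f1(f3(f2(f3(0, 0), f3(0, 0)), 0)))))) = 1 + depth(f3(0, f1(f1(f3(f2(f3(0, 0), f3(0, 0)), 0))))) = 1 + 6 = 7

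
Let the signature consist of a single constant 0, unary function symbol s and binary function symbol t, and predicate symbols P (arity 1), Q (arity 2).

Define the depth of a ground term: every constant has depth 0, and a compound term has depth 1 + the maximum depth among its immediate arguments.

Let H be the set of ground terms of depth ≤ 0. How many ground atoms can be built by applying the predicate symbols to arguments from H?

2

First count ground terms of depth ≤ 0.
If N_k denotes the number of depth-≤k ground terms, the 1 constant gives N_0 = 1, and each function symbol of arity r contributes N_{k-1}^r new terms at level k: N_k = 1 + N_{k-1} + N_{k-1}^2.
N_0 = 1
Explicitly: 0.
So |H| = 1.
A ground atom is a predicate applied to a tuple of terms from H, so the count is the sum over predicates of |H|^arity:
  P: 1;  Q: 1^2 = 1
Total ground atoms: 1 + 1 = 2.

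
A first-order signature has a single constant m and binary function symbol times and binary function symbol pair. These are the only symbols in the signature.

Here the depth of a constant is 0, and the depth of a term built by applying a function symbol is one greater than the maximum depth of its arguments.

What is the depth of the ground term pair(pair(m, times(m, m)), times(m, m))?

depth(times(m, m)) = 1 + max(0, 0) = 1
depth(pair(m, times(m, m))) = 1 + max(0, 1) = 2
depth(pair(pair(m, times(m, m)), times(m, m))) = 1 + max(2, 1) = 3

3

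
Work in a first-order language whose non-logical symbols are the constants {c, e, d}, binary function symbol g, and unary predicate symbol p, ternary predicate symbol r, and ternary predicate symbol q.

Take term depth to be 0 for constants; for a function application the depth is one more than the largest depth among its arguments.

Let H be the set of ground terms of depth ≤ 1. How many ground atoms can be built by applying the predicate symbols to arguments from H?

3468

First count ground terms of depth ≤ 1.
Count level by level. With function symbols g/2, the terms of depth ≤ k are the 3 constants together with each function applied to depth-≤(k−1) tuples, so N_k = 3 + N_{k-1}^2.
N_0 = 3
N_1 = 3 + 3^2 = 12
So |H| = 12.
Each predicate of arity r yields |H|^r ground atoms (one per choice of an r-tuple from H):
  p: 12;  r: 12^3 = 1728;  q: 12^3 = 1728
Total ground atoms: 12 + 1728 + 1728 = 3468.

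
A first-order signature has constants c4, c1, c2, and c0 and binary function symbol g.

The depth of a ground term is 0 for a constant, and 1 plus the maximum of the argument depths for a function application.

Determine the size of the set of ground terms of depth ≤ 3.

163220

Write N_k for the number of ground terms of depth ≤ k. A term of depth ≤ k is either a constant or a function symbol applied to arguments of depth ≤ k−1, so N_k = 4 + N_{k-1}^2.
N_0 = 4
N_1 = 4 + 4^2 = 20
N_2 = 4 + 20^2 = 404
N_3 = 4 + 404^2 = 163220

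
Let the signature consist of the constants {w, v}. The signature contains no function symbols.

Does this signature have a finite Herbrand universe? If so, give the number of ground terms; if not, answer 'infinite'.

2

There are no function symbols, so every ground term is one of the 2 constants.
The Herbrand universe is {w, v}, which is finite with 2 elements.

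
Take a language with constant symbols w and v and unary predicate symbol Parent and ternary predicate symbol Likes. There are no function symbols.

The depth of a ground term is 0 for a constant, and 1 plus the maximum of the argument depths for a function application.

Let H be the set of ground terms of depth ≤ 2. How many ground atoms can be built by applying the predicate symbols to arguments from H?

First count ground terms of depth ≤ 2.
With no function symbols every ground term is a constant, so there are exactly 2 ground terms at every depth bound.
N_0 = 2
N_1 = 2
N_2 = 2
Explicitly: w, v.
So |H| = 2.
For each predicate symbol, the number of ground atoms is |H| raised to its arity; summing:
  Parent: 2;  Likes: 2^3 = 8
Total ground atoms: 2 + 8 = 10.

10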